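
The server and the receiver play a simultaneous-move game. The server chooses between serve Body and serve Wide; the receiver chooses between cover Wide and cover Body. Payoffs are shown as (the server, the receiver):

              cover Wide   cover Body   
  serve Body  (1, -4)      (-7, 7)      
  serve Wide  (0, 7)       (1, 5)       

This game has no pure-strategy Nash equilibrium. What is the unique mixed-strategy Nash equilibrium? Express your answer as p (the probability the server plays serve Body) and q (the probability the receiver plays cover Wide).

The server's mix must leave the receiver indifferent between cover Wide and cover Body.
  the receiver's payoff from cover Wide: p·(-4) + (1−p)·7 = -11p + 7
  the receiver's payoff from cover Body: p·7 + (1−p)·5 = 2p + 5
  -11p + 7 = 2p + 5  ⇒  -13p = -2  ⇒  p = 2/13.
Set the server's expected payoff from serve Body equal to that from serve Wide:
  the server's payoff to serve Body: q·1 + (1−q)·(-7) = 8q - 7
  the server's payoff to serve Wide: q·0 + (1−q)·1 = -q + 1
  8q - 7 = -q + 1  ⇒  9q = 8  ⇒  q = 8/9.

p = 2/13, q = 8/9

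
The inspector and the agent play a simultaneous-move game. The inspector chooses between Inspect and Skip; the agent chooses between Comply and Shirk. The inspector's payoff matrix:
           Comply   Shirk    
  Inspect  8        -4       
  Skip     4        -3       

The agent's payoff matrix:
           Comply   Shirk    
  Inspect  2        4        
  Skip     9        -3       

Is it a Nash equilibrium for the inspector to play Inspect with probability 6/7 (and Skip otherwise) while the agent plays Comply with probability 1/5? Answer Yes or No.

Check the agent's indifference given the inspector's mix p = 6/7:
  payoff from Comply = 3; payoff from Shirk = 3 — equal.
Check the inspector's indifference given the agent's mix q = 1/5:
  payoff from Inspect = -8/5; payoff from Skip = -8/5 — equal.
Both players are indifferent, so neither can profitably deviate.

Yes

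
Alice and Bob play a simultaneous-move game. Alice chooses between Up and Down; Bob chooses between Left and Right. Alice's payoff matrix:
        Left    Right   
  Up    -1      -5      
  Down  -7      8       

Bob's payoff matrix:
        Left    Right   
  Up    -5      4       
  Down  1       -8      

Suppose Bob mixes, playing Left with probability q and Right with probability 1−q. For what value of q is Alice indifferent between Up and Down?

Bob's mix must leave Alice indifferent between Up and Down.
  Alice's expected payoff from Up: q·(-1) + (1−q)·(-5) = 4q - 5
  Alice's expected payoff from Down: q·(-7) + (1−q)·8 = -15q + 8
  4q - 5 = -15q + 8  ⇒  19q = 13  ⇒  q = 13/19.

q = 13/19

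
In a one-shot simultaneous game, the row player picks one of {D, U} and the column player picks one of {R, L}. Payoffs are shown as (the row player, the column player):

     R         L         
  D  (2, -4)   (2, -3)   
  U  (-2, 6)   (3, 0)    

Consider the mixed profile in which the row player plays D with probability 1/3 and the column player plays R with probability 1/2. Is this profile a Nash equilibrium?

No

Given the row player's mix p = 1/3, the column player's payoff from R is 8/3 but from L is -1. The column player strictly prefers R, so the column player would not mix.
So the proposed profile is not a Nash equilibrium.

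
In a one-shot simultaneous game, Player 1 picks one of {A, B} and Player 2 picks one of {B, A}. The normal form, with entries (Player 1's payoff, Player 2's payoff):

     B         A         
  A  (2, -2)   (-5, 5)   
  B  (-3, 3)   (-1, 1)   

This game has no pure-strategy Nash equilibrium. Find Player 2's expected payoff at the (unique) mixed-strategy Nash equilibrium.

In a mixed equilibrium Player 2 is indifferent between B and A; this condition fixes p.
  Player 2's expected payoff from B: p·(-2) + (1−p)·3 = -5p + 3
  Player 2's expected payoff from A: p·5 + (1−p)·1 = 4p + 1
  -5p + 3 = 4p + 1  ⇒  -9p = -2  ⇒  p = 2/9.
At equilibrium Player 2 is indifferent across columns, so Player 2's payoff equals the payoff from B: (2/9)·(-2) + (7/9)·3 = 17/9.

17/9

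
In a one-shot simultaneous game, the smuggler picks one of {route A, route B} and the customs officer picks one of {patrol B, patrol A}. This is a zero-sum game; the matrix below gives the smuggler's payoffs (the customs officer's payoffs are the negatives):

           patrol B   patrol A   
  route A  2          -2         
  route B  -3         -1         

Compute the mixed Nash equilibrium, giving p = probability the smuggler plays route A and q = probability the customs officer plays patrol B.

p = 1/3, q = 1/6

In a mixed equilibrium the customs officer is indifferent between patrol B and patrol A; this condition fixes p.
  the customs officer's payoff from patrol B: p·(-2) + (1−p)·3 = -5p + 3
  the customs officer's payoff from patrol A: p·2 + (1−p)·1 = p + 1
  -5p + 3 = p + 1  ⇒  -6p = -2  ⇒  p = 1/3.
In a mixed equilibrium the smuggler is indifferent between route A and route B; this condition fixes q.
  the smuggler's payoff from route A: q·2 + (1−q)·(-2) = 4q - 2
  the smuggler's payoff from route B: q·(-3) + (1−q)·(-1) = -2q - 1
  4q - 2 = -2q - 1  ⇒  6q = 1  ⇒  q = 1/6.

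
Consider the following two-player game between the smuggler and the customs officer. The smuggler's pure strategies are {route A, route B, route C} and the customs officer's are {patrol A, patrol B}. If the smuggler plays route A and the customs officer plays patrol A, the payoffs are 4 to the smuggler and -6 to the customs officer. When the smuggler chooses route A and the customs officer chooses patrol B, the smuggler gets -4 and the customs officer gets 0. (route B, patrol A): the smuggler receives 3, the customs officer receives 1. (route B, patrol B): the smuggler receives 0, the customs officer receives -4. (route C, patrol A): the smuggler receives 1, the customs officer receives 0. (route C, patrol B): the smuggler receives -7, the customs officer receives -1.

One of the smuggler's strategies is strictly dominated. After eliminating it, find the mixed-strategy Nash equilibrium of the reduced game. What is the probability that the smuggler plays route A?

The smuggler's strategy route C is strictly dominated by route A: 4 > 1 and -4 > -7. Eliminate route C.
The customs officer's indifference between patrol A and patrol B determines the smuggler's mixing probability p:
  the customs officer's payoff from patrol A: p·(-6) + (1−p)·1 = -7p + 1
  the customs officer's payoff from patrol B: p·0 + (1−p)·(-4) = 4p - 4
  -7p + 1 = 4p - 4  ⇒  -11p = -5  ⇒  p = 5/11.

p = 5/11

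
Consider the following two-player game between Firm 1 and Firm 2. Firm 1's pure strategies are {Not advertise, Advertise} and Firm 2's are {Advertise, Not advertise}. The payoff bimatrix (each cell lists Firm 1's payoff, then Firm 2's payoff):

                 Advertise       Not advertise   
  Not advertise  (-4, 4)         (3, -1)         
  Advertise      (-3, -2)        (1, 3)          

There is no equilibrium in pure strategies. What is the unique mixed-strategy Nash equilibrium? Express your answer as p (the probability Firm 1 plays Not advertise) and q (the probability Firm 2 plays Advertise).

Firm 2's indifference between Advertise and Not advertise determines Firm 1's mixing probability p:
  Firm 2's expected payoff from Advertise: p·4 + (1−p)·(-2) = 6p - 2
  Firm 2's expected payoff from Not advertise: p·(-1) + (1−p)·3 = -4p + 3
  6p - 2 = -4p + 3  ⇒  10p = 5  ⇒  p = 1/2.
Firm 2's mix must leave Firm 1 indifferent between Not advertise and Advertise.
  Firm 1's payoff from Not advertise: q·(-4) + (1−q)·3 = -7q + 3
  Firm 1's payoff from Advertise: q·(-3) + (1−q)·1 = -4q + 1
  -7q + 3 = -4q + 1  ⇒  -3q = -2  ⇒  q = 2/3.

p = 1/2, q = 2/3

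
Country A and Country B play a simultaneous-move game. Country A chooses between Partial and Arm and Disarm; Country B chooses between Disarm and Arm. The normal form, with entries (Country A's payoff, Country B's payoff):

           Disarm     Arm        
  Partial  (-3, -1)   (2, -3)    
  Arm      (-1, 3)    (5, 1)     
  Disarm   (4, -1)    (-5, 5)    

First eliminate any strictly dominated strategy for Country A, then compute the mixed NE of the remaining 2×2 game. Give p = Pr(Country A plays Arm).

p = 3/4

Country A's strategy Partial is strictly dominated by Arm: -1 > -3 and 5 > 2. Eliminate Partial.
Country A's mix must leave Country B indifferent between Disarm and Arm.
  Country B's payoff from Disarm: p·3 + (1−p)·(-1) = 4p - 1
  Country B's payoff from Arm: p·1 + (1−p)·5 = -4p + 5
  4p - 1 = -4p + 5  ⇒  8p = 6  ⇒  p = 3/4.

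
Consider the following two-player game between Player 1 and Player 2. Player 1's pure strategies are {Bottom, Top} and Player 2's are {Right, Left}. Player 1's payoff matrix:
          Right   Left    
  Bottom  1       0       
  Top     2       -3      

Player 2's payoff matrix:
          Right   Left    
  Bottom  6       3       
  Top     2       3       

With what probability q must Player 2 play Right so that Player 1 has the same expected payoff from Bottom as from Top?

Set Player 1's expected payoff from Bottom equal to that from Top:
  Player 1's payoff to Bottom: q·1 + (1−q)·0 = q
  Player 1's payoff to Top: q·2 + (1−q)·(-3) = 5q - 3
  q = 5q - 3  ⇒  -4q = -3  ⇒  q = 3/4.

q = 3/4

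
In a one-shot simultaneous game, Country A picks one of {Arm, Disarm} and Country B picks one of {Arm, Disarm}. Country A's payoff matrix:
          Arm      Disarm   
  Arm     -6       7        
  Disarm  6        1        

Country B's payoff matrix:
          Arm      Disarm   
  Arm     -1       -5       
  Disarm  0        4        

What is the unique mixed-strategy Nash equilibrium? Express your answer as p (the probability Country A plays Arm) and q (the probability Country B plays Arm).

In a mixed equilibrium Country B is indifferent between Arm and Disarm; this condition fixes p.
  Country B's expected payoff from Arm: p·(-1) + (1−p)·0 = -p
  Country B's expected payoff from Disarm: p·(-5) + (1−p)·4 = -9p + 4
  -p = -9p + 4  ⇒  8p = 4  ⇒  p = 1/2.
Country B's mix must leave Country A indifferent between Arm and Disarm.
  Country A's expected payoff from Arm: q·(-6) + (1−q)·7 = -13q + 7
  Country A's expected payoff from Disarm: q·6 + (1−q)·1 = 5q + 1
  -13q + 7 = 5q + 1  ⇒  -18q = -6  ⇒  q = 1/3.

p = 1/2, q = 1/3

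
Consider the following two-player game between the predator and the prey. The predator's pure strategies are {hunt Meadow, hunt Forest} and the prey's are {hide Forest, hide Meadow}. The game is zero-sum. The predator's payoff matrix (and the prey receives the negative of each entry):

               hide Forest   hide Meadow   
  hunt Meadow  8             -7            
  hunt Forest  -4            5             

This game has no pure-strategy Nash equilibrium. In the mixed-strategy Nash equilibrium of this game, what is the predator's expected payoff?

The prey's mix must leave the predator indifferent between hunt Meadow and hunt Forest.
  the predator's payoff to hunt Meadow: q·8 + (1−q)·(-7) = 15q - 7
  the predator's payoff to hunt Forest: q·(-4) + (1−q)·5 = -9q + 5
  15q - 7 = -9q + 5  ⇒  24q = 12  ⇒  q = 1/2.
At equilibrium the predator is indifferent across rows, so the predator's payoff equals the payoff from hunt Meadow: (1/2)·8 + (1/2)·(-7) = 1/2.

1/2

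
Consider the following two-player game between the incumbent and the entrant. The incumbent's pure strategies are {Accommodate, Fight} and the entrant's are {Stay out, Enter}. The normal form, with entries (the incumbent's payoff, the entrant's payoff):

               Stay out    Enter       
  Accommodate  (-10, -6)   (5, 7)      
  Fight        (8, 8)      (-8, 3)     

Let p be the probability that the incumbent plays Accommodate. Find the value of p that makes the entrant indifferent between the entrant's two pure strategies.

For the entrant to be willing to mix, the entrant must be indifferent between Stay out and Enter, which pins down the incumbent's mix.
  the entrant's payoff from Stay out: p·(-6) + (1−p)·8 = -14p + 8
  the entrant's payoff from Enter: p·7 + (1−p)·3 = 4p + 3
  -14p + 8 = 4p + 3  ⇒  -18p = -5  ⇒  p = 5/18.

p = 5/18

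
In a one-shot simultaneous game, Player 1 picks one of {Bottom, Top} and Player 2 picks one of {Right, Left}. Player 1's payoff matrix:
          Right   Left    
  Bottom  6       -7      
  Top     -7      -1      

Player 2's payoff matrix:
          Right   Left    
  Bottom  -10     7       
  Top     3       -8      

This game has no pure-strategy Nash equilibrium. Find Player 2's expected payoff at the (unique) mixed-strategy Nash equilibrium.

-59/28

Set Player 2's expected payoff from Right equal to that from Left:
  Player 2's payoff from Right: p·(-10) + (1−p)·3 = -13p + 3
  Player 2's payoff from Left: p·7 + (1−p)·(-8) = 15p - 8
  -13p + 3 = 15p - 8  ⇒  -28p = -11  ⇒  p = 11/28.
At equilibrium Player 2 is indifferent across columns, so Player 2's payoff equals the payoff from Right: (11/28)·(-10) + (17/28)·3 = -59/28.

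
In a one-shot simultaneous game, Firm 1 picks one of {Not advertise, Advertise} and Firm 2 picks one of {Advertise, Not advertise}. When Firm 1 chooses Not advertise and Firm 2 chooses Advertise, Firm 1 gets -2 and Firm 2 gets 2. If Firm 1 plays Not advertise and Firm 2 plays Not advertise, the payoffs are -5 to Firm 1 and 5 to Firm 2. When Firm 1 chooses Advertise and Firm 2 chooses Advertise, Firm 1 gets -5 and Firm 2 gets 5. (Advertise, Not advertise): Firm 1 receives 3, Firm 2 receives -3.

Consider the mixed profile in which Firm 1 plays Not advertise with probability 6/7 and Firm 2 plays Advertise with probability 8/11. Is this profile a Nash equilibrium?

Given Firm 1's mix p = 6/7, Firm 2's payoff from Advertise is 17/7 but from Not advertise is 27/7. Firm 2 strictly prefers Not advertise, so Firm 2 would not mix.
So the proposed profile is not a Nash equilibrium.

No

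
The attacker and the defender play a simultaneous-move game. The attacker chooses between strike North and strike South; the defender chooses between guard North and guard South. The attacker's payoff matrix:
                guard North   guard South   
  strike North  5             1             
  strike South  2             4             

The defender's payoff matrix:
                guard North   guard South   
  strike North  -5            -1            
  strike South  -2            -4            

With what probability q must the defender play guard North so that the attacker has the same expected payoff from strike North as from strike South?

q = 1/2

Set the attacker's expected payoff from strike North equal to that from strike South:
  the attacker's payoff to strike North: q·5 + (1−q)·1 = 4q + 1
  the attacker's payoff to strike South: q·2 + (1−q)·4 = -2q + 4
  4q + 1 = -2q + 4  ⇒  6q = 3  ⇒  q = 1/2.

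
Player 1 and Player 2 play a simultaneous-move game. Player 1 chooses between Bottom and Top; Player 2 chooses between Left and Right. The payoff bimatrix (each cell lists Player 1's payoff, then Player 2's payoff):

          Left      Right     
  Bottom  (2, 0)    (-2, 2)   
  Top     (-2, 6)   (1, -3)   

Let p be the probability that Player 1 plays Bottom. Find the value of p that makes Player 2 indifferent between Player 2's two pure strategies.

p = 9/11

For Player 2 to be willing to mix, Player 2 must be indifferent between Left and Right, which pins down Player 1's mix.
  Player 2's payoff from Left: p·0 + (1−p)·6 = -6p + 6
  Player 2's payoff from Right: p·2 + (1−p)·(-3) = 5p - 3
  -6p + 6 = 5p - 3  ⇒  -11p = -9  ⇒  p = 9/11.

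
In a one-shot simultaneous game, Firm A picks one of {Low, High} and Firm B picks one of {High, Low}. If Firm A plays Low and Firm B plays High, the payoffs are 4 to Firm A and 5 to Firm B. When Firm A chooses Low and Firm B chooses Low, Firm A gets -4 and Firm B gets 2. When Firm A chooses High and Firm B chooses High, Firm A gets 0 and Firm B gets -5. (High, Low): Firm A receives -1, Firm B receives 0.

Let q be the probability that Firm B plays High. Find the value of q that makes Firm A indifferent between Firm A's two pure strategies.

Firm B's mix must leave Firm A indifferent between Low and High.
  Firm A's expected payoff from Low: q·4 + (1−q)·(-4) = 8q - 4
  Firm A's expected payoff from High: q·0 + (1−q)·(-1) = q - 1
  8q - 4 = q - 1  ⇒  7q = 3  ⇒  q = 3/7.

q = 3/7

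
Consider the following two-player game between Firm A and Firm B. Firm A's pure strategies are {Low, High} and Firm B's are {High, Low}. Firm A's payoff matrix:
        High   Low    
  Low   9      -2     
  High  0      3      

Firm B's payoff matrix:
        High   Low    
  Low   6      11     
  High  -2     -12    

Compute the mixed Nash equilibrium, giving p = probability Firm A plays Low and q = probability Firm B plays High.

p = 2/3, q = 5/14

Set Firm B's expected payoff from High equal to that from Low:
  Firm B's expected payoff from High: p·6 + (1−p)·(-2) = 8p - 2
  Firm B's expected payoff from Low: p·11 + (1−p)·(-12) = 23p - 12
  8p - 2 = 23p - 12  ⇒  -15p = -10  ⇒  p = 2/3.
In a mixed equilibrium Firm A is indifferent between Low and High; this condition fixes q.
  Firm A's payoff to Low: q·9 + (1−q)·(-2) = 11q - 2
  Firm A's payoff to High: q·0 + (1−q)·3 = -3q + 3
  11q - 2 = -3q + 3  ⇒  14q = 5  ⇒  q = 5/14.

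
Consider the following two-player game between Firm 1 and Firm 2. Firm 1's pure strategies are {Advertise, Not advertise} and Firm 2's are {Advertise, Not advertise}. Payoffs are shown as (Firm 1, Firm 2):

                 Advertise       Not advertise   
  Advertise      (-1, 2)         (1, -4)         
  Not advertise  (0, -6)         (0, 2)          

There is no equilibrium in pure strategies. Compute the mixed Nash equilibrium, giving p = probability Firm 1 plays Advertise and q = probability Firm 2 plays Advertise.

In a mixed equilibrium Firm 2 is indifferent between Advertise and Not advertise; this condition fixes p.
  Firm 2's expected payoff from Advertise: p·2 + (1−p)·(-6) = 8p - 6
  Firm 2's expected payoff from Not advertise: p·(-4) + (1−p)·2 = -6p + 2
  8p - 6 = -6p + 2  ⇒  14p = 8  ⇒  p = 4/7.
Set Firm 1's expected payoff from Advertise equal to that from Not advertise:
  Firm 1's payoff from Advertise: q·(-1) + (1−q)·1 = -2q + 1
  Firm 1's payoff from Not advertise: q·0 + (1−q)·0 = 0
  -2q + 1 = 0  ⇒  -2q = -1  ⇒  q = 1/2.

p = 4/7, q = 1/2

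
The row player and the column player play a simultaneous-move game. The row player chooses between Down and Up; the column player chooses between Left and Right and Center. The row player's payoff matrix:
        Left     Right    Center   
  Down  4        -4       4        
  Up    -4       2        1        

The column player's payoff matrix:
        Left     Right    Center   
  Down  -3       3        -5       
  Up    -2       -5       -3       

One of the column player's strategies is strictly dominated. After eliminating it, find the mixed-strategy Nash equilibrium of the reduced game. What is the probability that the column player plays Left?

q = 3/7

The column player's strategy Center is strictly dominated by Left: -3 > -5 and -2 > -3. Eliminate Center.
Set the row player's expected payoff from Down equal to that from Up:
  the row player's expected payoff from Down: q·4 + (1−q)·(-4) = 8q - 4
  the row player's expected payoff from Up: q·(-4) + (1−q)·2 = -6q + 2
  8q - 4 = -6q + 2  ⇒  14q = 6  ⇒  q = 3/7.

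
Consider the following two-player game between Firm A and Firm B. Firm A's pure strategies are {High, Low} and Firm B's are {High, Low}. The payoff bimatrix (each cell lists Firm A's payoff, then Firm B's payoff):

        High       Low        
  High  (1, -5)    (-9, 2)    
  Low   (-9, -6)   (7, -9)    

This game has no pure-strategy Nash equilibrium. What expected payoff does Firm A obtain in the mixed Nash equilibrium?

Firm A's indifference between High and Low determines Firm B's mixing probability q:
  Firm A's payoff to High: q·1 + (1−q)·(-9) = 10q - 9
  Firm A's payoff to Low: q·(-9) + (1−q)·7 = -16q + 7
  10q - 9 = -16q + 7  ⇒  26q = 16  ⇒  q = 8/13.
At equilibrium Firm A is indifferent across rows, so Firm A's payoff equals the payoff from High: (8/13)·1 + (5/13)·(-9) = -37/13.

-37/13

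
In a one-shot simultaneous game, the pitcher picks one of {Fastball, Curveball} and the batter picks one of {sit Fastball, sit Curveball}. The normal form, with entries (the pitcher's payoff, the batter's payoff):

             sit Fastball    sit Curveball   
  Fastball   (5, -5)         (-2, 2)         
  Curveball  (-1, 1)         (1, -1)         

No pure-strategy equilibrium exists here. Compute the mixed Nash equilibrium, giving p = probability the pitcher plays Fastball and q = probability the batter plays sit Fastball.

The pitcher's mix must leave the batter indifferent between sit Fastball and sit Curveball.
  the batter's payoff to sit Fastball: p·(-5) + (1−p)·1 = -6p + 1
  the batter's payoff to sit Curveball: p·2 + (1−p)·(-1) = 3p - 1
  -6p + 1 = 3p - 1  ⇒  -9p = -2  ⇒  p = 2/9.
In a mixed equilibrium the pitcher is indifferent between Fastball and Curveball; this condition fixes q.
  the pitcher's expected payoff from Fastball: q·5 + (1−q)·(-2) = 7q - 2
  the pitcher's expected payoff from Curveball: q·(-1) + (1−q)·1 = -2q + 1
  7q - 2 = -2q + 1  ⇒  9q = 3  ⇒  q = 1/3.

p = 2/9, q = 1/3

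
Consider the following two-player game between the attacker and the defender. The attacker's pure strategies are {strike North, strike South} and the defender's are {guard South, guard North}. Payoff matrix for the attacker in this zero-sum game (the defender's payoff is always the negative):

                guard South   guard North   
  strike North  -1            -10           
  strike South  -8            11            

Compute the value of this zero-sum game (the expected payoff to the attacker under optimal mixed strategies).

Set the attacker's expected payoff from strike North equal to that from strike South:
  the attacker's payoff to strike North: q·(-1) + (1−q)·(-10) = 9q - 10
  the attacker's payoff to strike South: q·(-8) + (1−q)·11 = -19q + 11
  9q - 10 = -19q + 11  ⇒  28q = 21  ⇒  q = 3/4.
The value is the attacker's expected payoff against this mix (using strike North): (3/4)·(-1) + (1/4)·(-10) = -13/4.

v = -13/4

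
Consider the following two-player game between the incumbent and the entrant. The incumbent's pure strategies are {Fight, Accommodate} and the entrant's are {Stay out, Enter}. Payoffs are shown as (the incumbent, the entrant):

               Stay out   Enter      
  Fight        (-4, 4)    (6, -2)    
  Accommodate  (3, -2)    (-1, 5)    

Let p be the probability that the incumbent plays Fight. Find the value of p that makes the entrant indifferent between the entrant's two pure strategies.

The incumbent's mix must leave the entrant indifferent between Stay out and Enter.
  the entrant's expected payoff from Stay out: p·4 + (1−p)·(-2) = 6p - 2
  the entrant's expected payoff from Enter: p·(-2) + (1−p)·5 = -7p + 5
  6p - 2 = -7p + 5  ⇒  13p = 7  ⇒  p = 7/13.

p = 7/13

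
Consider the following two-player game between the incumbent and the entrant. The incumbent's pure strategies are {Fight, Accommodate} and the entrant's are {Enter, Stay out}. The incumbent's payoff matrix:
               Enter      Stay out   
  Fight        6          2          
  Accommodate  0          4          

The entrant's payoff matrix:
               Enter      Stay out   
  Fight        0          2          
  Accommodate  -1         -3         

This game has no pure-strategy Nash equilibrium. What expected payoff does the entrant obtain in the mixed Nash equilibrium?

The entrant's indifference between Enter and Stay out determines the incumbent's mixing probability p:
  the entrant's payoff to Enter: p·0 + (1−p)·(-1) = p - 1
  the entrant's payoff to Stay out: p·2 + (1−p)·(-3) = 5p - 3
  p - 1 = 5p - 3  ⇒  -4p = -2  ⇒  p = 1/2.
At equilibrium the entrant is indifferent across columns, so the entrant's payoff equals the payoff from Enter: (1/2)·0 + (1/2)·(-1) = -1/2.

-1/2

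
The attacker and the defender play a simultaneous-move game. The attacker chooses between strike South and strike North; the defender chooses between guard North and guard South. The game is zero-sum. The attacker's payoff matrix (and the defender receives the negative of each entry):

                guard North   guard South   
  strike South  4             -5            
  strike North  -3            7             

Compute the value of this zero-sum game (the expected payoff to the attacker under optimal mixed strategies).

v = 13/19

The attacker's indifference between strike South and strike North determines the defender's mixing probability q:
  the attacker's payoff to strike South: q·4 + (1−q)·(-5) = 9q - 5
  the attacker's payoff to strike North: q·(-3) + (1−q)·7 = -10q + 7
  9q - 5 = -10q + 7  ⇒  19q = 12  ⇒  q = 12/19.
The value is the attacker's expected payoff against this mix (using strike South): (12/19)·4 + (7/19)·(-5) = 13/19.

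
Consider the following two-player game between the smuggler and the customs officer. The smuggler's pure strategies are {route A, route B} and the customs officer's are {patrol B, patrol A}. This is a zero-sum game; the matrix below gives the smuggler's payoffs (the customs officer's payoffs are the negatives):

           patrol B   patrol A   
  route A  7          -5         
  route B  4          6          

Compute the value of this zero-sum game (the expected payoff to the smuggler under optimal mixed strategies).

The customs officer's mix must leave the smuggler indifferent between route A and route B.
  the smuggler's payoff to route A: q·7 + (1−q)·(-5) = 12q - 5
  the smuggler's payoff to route B: q·4 + (1−q)·6 = -2q + 6
  12q - 5 = -2q + 6  ⇒  14q = 11  ⇒  q = 11/14.
The value is the smuggler's expected payoff against this mix (using route A): (11/14)·7 + (3/14)·(-5) = 31/7.

v = 31/7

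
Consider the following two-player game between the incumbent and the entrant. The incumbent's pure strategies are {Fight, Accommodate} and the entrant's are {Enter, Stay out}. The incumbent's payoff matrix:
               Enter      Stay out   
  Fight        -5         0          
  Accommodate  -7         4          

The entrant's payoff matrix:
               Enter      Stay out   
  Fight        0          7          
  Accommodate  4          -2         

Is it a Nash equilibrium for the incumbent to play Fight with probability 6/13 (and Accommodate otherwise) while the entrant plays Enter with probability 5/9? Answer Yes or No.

No

Given the entrant's mix q = 5/9, the incumbent's payoff from Fight is -25/9 but from Accommodate is -19/9. The incumbent strictly prefers Accommodate, so the incumbent would not mix.
So the proposed profile is not a Nash equilibrium.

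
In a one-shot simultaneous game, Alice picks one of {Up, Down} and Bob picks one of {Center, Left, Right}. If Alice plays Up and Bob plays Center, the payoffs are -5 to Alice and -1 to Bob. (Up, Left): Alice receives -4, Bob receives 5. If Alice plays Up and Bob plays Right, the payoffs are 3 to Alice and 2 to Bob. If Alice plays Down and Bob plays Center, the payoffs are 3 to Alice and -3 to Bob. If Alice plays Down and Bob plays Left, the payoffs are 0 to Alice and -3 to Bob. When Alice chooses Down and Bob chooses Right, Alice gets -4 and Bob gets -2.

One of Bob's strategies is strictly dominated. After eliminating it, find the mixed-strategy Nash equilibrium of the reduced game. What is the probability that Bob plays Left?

q = 7/11

Bob's strategy Center is strictly dominated by Right: 2 > -1 and -2 > -3. Eliminate Center.
For Alice to be willing to mix, Alice must be indifferent between Up and Down, which pins down Bob's mix.
  Alice's expected payoff from Up: q·(-4) + (1−q)·3 = -7q + 3
  Alice's expected payoff from Down: q·0 + (1−q)·(-4) = 4q - 4
  -7q + 3 = 4q - 4  ⇒  -11q = -7  ⇒  q = 7/11.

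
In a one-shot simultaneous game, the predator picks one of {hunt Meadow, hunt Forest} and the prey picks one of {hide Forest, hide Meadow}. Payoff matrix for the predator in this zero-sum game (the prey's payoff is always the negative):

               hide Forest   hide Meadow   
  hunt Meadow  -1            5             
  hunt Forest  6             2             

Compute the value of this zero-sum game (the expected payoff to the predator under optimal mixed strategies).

The prey's mix must leave the predator indifferent between hunt Meadow and hunt Forest.
  the predator's expected payoff from hunt Meadow: q·(-1) + (1−q)·5 = -6q + 5
  the predator's expected payoff from hunt Forest: q·6 + (1−q)·2 = 4q + 2
  -6q + 5 = 4q + 2  ⇒  -10q = -3  ⇒  q = 3/10.
The value is the predator's expected payoff against this mix (using hunt Meadow): (3/10)·(-1) + (7/10)·5 = 16/5.

v = 16/5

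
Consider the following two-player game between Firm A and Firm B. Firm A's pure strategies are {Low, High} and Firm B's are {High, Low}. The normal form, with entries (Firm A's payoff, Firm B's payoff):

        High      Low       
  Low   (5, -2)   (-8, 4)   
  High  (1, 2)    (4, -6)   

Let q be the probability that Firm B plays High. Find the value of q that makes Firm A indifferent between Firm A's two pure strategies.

Firm A's indifference between Low and High determines Firm B's mixing probability q:
  Firm A's payoff to Low: q·5 + (1−q)·(-8) = 13q - 8
  Firm A's payoff to High: q·1 + (1−q)·4 = -3q + 4
  13q - 8 = -3q + 4  ⇒  16q = 12  ⇒  q = 3/4.

q = 3/4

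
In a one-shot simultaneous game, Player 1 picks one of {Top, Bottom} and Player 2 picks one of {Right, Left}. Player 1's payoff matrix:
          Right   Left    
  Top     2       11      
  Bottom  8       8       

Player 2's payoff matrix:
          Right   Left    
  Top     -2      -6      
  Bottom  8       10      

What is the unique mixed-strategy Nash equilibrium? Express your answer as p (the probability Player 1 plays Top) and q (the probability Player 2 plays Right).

p = 1/3, q = 1/3

Set Player 2's expected payoff from Right equal to that from Left:
  Player 2's payoff to Right: p·(-2) + (1−p)·8 = -10p + 8
  Player 2's payoff to Left: p·(-6) + (1−p)·10 = -16p + 10
  -10p + 8 = -16p + 10  ⇒  6p = 2  ⇒  p = 1/3.
For Player 1 to be willing to mix, Player 1 must be indifferent between Top and Bottom, which pins down Player 2's mix.
  Player 1's payoff to Top: q·2 + (1−q)·11 = -9q + 11
  Player 1's payoff to Bottom: q·8 + (1−q)·8 = 8
  -9q + 11 = 8  ⇒  -9q = -3  ⇒  q = 1/3.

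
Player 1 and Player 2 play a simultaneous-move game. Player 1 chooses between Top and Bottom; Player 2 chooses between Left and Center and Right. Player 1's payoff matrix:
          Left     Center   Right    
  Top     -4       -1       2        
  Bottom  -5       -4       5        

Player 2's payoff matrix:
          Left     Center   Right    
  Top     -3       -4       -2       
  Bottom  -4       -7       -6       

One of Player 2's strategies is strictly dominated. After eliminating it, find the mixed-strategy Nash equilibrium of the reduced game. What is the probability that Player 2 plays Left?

q = 3/4

Player 2's strategy Center is strictly dominated by Left: -3 > -4 and -4 > -7. Eliminate Center.
For Player 1 to be willing to mix, Player 1 must be indifferent between Top and Bottom, which pins down Player 2's mix.
  Player 1's payoff to Top: q·(-4) + (1−q)·2 = -6q + 2
  Player 1's payoff to Bottom: q·(-5) + (1−q)·5 = -10q + 5
  -6q + 2 = -10q + 5  ⇒  4q = 3  ⇒  q = 3/4.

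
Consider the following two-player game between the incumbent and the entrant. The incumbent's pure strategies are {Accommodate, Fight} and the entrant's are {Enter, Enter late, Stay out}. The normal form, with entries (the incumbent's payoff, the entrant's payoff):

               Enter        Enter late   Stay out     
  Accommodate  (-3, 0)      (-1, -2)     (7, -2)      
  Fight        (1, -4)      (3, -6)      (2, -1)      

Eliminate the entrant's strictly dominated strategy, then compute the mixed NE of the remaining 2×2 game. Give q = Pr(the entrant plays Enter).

q = 5/9

The entrant's strategy Enter late is strictly dominated by Enter: 0 > -2 and -4 > -6. Eliminate Enter late.
The incumbent's indifference between Accommodate and Fight determines the entrant's mixing probability q:
  the incumbent's expected payoff from Accommodate: q·(-3) + (1−q)·7 = -10q + 7
  the incumbent's expected payoff from Fight: q·1 + (1−q)·2 = -q + 2
  -10q + 7 = -q + 2  ⇒  -9q = -5  ⇒  q = 5/9.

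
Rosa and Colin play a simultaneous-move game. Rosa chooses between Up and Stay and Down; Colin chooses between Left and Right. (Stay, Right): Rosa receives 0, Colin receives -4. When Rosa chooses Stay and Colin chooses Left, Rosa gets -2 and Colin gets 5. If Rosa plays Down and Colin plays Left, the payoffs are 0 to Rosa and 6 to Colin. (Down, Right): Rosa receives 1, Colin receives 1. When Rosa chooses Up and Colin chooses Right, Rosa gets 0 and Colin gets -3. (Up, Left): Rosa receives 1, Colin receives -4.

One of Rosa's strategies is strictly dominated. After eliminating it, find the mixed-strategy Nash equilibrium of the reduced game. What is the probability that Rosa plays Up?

p = 5/6

Rosa's strategy Stay is strictly dominated by Down: 0 > -2 and 1 > 0. Eliminate Stay.
In a mixed equilibrium Colin is indifferent between Left and Right; this condition fixes p.
  Colin's payoff from Left: p·(-4) + (1−p)·6 = -10p + 6
  Colin's payoff from Right: p·(-3) + (1−p)·1 = -4p + 1
  -10p + 6 = -4p + 1  ⇒  -6p = -5  ⇒  p = 5/6.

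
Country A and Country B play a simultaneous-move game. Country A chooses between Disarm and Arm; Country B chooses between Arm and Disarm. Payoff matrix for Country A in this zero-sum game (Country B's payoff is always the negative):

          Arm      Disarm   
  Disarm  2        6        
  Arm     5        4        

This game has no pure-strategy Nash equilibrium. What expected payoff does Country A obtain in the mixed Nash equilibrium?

22/5

For Country A to be willing to mix, Country A must be indifferent between Disarm and Arm, which pins down Country B's mix.
  Country A's payoff to Disarm: q·2 + (1−q)·6 = -4q + 6
  Country A's payoff to Arm: q·5 + (1−q)·4 = q + 4
  -4q + 6 = q + 4  ⇒  -5q = -2  ⇒  q = 2/5.
At equilibrium Country A is indifferent across rows, so Country A's payoff equals the payoff from Disarm: (2/5)·2 + (3/5)·6 = 22/5.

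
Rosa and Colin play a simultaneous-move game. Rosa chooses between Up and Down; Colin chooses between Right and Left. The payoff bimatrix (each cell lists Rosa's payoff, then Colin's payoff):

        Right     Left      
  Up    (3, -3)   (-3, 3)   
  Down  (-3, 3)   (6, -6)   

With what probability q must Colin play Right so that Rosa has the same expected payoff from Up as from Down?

q = 3/5

Rosa's indifference between Up and Down determines Colin's mixing probability q:
  Rosa's payoff to Up: q·3 + (1−q)·(-3) = 6q - 3
  Rosa's payoff to Down: q·(-3) + (1−q)·6 = -9q + 6
  6q - 3 = -9q + 6  ⇒  15q = 9  ⇒  q = 3/5.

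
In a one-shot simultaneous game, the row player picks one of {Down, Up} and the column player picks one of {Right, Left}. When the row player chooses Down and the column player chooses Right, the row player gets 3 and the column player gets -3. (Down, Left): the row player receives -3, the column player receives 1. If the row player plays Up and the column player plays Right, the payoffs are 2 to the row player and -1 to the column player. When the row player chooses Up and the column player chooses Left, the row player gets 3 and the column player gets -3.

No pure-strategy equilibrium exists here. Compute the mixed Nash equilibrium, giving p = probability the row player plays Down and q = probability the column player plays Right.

p = 1/3, q = 6/7

For the column player to be willing to mix, the column player must be indifferent between Right and Left, which pins down the row player's mix.
  the column player's payoff from Right: p·(-3) + (1−p)·(-1) = -2p - 1
  the column player's payoff from Left: p·1 + (1−p)·(-3) = 4p - 3
  -2p - 1 = 4p - 3  ⇒  -6p = -2  ⇒  p = 1/3.
Set the row player's expected payoff from Down equal to that from Up:
  the row player's expected payoff from Down: q·3 + (1−q)·(-3) = 6q - 3
  the row player's expected payoff from Up: q·2 + (1−q)·3 = -q + 3
  6q - 3 = -q + 3  ⇒  7q = 6  ⇒  q = 6/7.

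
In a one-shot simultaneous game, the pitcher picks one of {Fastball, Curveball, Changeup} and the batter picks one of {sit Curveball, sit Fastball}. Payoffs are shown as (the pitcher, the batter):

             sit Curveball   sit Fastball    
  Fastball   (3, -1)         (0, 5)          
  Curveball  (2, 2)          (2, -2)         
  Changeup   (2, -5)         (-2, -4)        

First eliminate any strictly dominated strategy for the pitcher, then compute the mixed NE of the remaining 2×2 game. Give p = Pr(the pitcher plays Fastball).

The pitcher's strategy Changeup is strictly dominated by Fastball: 3 > 2 and 0 > -2. Eliminate Changeup.
For the batter to be willing to mix, the batter must be indifferent between sit Curveball and sit Fastball, which pins down the pitcher's mix.
  the batter's payoff from sit Curveball: p·(-1) + (1−p)·2 = -3p + 2
  the batter's payoff from sit Fastball: p·5 + (1−p)·(-2) = 7p - 2
  -3p + 2 = 7p - 2  ⇒  -10p = -4  ⇒  p = 2/5.

p = 2/5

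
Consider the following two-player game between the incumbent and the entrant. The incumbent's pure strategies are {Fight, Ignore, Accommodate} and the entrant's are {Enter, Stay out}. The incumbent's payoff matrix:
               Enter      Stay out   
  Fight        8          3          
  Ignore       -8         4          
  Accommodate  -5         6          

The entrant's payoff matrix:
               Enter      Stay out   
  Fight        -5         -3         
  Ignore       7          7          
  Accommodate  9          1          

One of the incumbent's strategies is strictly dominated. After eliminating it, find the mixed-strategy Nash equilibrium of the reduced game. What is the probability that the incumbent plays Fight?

p = 4/5

The incumbent's strategy Ignore is strictly dominated by Accommodate: -5 > -8 and 6 > 4. Eliminate Ignore.
Set the entrant's expected payoff from Enter equal to that from Stay out:
  the entrant's payoff to Enter: p·(-5) + (1−p)·9 = -14p + 9
  the entrant's payoff to Stay out: p·(-3) + (1−p)·1 = -4p + 1
  -14p + 9 = -4p + 1  ⇒  -10p = -8  ⇒  p = 4/5.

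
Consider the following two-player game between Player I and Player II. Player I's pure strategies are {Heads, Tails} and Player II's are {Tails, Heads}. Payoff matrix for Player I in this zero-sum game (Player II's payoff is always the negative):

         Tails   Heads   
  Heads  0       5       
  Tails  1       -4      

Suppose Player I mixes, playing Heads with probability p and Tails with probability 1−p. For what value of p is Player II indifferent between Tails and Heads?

p = 1/2

In a mixed equilibrium Player II is indifferent between Tails and Heads; this condition fixes p.
  Player II's expected payoff from Tails: p·0 + (1−p)·(-1) = p - 1
  Player II's expected payoff from Heads: p·(-5) + (1−p)·4 = -9p + 4
  p - 1 = -9p + 4  ⇒  10p = 5  ⇒  p = 1/2.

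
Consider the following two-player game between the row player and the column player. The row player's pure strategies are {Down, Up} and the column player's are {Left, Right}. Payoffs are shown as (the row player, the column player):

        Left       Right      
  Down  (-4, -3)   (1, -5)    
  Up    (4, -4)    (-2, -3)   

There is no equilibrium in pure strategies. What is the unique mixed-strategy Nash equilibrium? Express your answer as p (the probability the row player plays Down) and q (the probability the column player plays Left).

p = 1/3, q = 3/11

In a mixed equilibrium the column player is indifferent between Left and Right; this condition fixes p.
  the column player's payoff from Left: p·(-3) + (1−p)·(-4) = p - 4
  the column player's payoff from Right: p·(-5) + (1−p)·(-3) = -2p - 3
  p - 4 = -2p - 3  ⇒  3p = 1  ⇒  p = 1/3.
In a mixed equilibrium the row player is indifferent between Down and Up; this condition fixes q.
  the row player's payoff from Down: q·(-4) + (1−q)·1 = -5q + 1
  the row player's payoff from Up: q·4 + (1−q)·(-2) = 6q - 2
  -5q + 1 = 6q - 2  ⇒  -11q = -3  ⇒  q = 3/11.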